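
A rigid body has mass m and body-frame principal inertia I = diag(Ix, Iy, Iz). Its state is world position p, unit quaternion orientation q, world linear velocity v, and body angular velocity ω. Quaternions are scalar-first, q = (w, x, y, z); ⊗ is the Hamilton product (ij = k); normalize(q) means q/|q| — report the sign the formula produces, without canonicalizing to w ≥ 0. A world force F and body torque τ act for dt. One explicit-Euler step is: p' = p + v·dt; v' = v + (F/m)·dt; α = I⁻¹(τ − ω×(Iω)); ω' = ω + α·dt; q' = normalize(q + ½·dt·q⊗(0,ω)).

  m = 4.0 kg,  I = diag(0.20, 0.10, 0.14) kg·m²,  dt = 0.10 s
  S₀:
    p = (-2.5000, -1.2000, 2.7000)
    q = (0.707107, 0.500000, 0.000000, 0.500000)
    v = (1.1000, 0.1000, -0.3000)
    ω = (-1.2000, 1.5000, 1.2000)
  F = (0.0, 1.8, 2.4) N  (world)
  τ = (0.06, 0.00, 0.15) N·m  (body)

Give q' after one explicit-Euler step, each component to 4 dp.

2q̇ = q⊗(0,ω) = (0.0000000, -1.5985284, -0.1393395, 1.5985284)
updated quaternion q' = (0.7026, 0.4174, -0.0069, 0.5762)

q' = (0.7026, 0.4174, -0.0069, 0.5762)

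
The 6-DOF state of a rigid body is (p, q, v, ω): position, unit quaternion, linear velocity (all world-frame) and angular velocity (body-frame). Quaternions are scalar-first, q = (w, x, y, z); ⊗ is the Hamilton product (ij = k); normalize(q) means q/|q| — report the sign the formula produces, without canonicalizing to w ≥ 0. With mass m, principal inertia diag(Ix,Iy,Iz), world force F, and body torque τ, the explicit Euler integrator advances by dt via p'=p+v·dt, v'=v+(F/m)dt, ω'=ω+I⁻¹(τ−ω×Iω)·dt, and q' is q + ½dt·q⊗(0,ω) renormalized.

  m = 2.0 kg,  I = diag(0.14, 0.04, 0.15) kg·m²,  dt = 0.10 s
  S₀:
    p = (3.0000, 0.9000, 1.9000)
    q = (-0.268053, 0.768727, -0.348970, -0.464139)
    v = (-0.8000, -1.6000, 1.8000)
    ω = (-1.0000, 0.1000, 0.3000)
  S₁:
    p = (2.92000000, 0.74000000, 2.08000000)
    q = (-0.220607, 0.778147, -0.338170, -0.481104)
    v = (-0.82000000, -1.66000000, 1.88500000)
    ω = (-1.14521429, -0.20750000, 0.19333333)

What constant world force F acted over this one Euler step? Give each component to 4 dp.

F = (-0.4000, -1.2000, 1.7000)

v₁ − v₀ = (-0.02000000, -0.06000000, 0.08500000)
m·(v₁−v₀)/dt = (-0.4000, -1.2000, 1.7000)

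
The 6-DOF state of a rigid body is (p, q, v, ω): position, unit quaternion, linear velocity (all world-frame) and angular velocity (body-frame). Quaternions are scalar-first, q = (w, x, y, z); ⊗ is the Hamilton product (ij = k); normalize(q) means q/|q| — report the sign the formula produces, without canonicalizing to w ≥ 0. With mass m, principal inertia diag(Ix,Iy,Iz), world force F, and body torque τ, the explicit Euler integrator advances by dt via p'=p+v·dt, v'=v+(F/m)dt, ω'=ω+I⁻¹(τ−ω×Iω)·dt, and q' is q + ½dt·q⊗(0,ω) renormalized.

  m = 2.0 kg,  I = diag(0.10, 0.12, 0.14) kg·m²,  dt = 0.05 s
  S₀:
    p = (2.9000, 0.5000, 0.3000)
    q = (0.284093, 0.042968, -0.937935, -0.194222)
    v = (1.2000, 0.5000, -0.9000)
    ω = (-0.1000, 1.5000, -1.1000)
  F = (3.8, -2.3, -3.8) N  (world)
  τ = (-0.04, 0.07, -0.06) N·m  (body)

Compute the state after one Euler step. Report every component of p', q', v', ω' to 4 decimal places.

a = F/m = (1.9000, -1.1500, -1.9000)
p + v·dt = (2.9600, 0.5250, 0.2550)
new velocity v' = (1.2950, 0.4425, -0.9950)
ω×(Iω) gyroscopic = (-0.0330, -0.0044, -0.0030)
(τ − ω×Iω)/I = (-0.0700, 0.6200, -0.4071)
ω' = ω + α·dt = (-0.1035, 1.5310, -1.1204)
Hamilton product q⊗(0,ω) = (1.1975551, 1.2946522, 0.4928265, -0.3418438)
q' = normalize(q + ½dt·q⊗(0,ω)) = (0.3137, 0.0753, -0.9246, -0.2025)

p' = (2.9600, 0.5250, 0.2550)
q' = (0.3137, 0.0753, -0.9246, -0.2025)
v' = (1.2950, 0.4425, -0.9950)
ω' = (-0.1035, 1.5310, -1.1204)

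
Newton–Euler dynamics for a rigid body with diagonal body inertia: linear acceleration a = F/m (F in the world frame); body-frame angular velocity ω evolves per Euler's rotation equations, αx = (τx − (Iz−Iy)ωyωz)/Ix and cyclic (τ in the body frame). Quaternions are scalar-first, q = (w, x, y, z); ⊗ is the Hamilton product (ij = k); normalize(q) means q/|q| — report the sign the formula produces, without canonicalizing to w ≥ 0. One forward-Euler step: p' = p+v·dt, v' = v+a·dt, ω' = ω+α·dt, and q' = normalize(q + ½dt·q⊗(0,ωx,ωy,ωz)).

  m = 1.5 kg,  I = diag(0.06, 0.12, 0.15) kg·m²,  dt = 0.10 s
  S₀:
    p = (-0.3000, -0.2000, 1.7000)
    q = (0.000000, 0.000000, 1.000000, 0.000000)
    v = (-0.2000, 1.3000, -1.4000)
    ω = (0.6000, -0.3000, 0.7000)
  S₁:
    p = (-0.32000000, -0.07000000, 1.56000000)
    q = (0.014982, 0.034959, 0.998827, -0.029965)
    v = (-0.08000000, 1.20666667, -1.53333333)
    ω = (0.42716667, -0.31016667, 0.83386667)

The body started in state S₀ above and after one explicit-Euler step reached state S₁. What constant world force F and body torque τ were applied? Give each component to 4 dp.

F = (1.8000, -1.4000, -2.0000)
τ = (-0.1100, -0.0500, 0.1900)

Δω = ω₁−ω₀ = (-0.17283333, -0.01016667, 0.13386667)
gyro term ω₀×Iω₀ = (-0.0063, -0.0378, -0.0108)
τ = I·(Δω/dt) + ω₀×(Iω₀) = (-0.1100, -0.0500, 0.1900)
velocity change Δv = (0.12000000, -0.09333333, -0.13333333)
applied force F = (1.8000, -1.4000, -2.0000)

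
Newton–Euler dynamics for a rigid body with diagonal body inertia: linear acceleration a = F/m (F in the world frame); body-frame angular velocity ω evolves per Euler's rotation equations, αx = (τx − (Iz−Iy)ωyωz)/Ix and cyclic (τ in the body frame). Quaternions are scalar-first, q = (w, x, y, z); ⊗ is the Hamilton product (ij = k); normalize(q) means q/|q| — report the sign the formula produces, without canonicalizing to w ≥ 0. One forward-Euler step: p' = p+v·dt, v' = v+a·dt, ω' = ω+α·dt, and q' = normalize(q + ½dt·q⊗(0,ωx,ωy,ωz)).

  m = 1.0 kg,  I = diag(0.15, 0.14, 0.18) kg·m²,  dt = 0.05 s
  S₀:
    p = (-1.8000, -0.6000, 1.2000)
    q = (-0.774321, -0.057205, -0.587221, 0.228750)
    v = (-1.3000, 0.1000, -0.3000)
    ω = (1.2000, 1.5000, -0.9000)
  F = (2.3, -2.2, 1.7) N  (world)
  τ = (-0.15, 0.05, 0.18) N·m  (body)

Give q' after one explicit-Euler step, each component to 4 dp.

q⊗(0,ω) = (1.1553525, -0.7438113, -0.9384660, 1.3157466)
q' = normalize(q + ½dt·q⊗(0,ω)) = (-0.7444, -0.0757, -0.6098, 0.2613)

q' = (-0.7444, -0.0757, -0.6098, 0.2613)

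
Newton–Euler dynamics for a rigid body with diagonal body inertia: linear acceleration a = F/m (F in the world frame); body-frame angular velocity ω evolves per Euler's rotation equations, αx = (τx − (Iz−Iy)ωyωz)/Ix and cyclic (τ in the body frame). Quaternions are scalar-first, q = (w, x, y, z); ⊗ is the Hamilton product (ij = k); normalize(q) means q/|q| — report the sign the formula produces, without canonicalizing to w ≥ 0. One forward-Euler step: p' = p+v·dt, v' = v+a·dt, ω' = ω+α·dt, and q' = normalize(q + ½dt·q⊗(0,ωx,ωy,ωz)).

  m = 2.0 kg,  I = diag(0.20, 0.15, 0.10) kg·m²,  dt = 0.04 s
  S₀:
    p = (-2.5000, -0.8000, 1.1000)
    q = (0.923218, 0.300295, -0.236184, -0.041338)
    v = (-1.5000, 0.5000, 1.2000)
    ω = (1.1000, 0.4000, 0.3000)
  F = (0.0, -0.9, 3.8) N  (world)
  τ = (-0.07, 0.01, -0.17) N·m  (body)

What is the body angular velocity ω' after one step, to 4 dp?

ω' = (1.0872, 0.3939, 0.2408)

(τ − ω×Iω)/I = (-0.3200, -0.1533, -1.4800)
ω' = ω + α·dt = (1.0872, 0.3939, 0.2408)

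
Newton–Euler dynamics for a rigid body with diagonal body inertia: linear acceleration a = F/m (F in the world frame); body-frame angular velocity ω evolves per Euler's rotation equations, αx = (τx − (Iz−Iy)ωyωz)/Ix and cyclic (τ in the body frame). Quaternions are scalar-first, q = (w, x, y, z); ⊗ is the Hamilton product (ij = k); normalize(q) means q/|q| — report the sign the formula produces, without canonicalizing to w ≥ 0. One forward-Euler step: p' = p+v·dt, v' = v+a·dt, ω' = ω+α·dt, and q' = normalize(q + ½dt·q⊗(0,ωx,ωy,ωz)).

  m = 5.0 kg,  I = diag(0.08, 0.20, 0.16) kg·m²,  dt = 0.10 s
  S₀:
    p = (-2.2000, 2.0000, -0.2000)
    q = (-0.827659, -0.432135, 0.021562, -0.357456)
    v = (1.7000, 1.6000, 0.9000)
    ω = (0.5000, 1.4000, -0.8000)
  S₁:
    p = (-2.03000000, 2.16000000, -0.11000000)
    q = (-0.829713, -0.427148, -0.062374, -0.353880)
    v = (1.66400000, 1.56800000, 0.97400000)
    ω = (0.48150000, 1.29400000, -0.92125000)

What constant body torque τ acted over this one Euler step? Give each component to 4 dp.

ω₁ − ω₀ = (-0.01850000, -0.10600000, -0.12125000)
ω₀×(Iω₀) = (0.0448, 0.0320, 0.0840)
applied torque τ = (0.0300, -0.1800, -0.1100)

τ = (0.0300, -0.1800, -0.1100)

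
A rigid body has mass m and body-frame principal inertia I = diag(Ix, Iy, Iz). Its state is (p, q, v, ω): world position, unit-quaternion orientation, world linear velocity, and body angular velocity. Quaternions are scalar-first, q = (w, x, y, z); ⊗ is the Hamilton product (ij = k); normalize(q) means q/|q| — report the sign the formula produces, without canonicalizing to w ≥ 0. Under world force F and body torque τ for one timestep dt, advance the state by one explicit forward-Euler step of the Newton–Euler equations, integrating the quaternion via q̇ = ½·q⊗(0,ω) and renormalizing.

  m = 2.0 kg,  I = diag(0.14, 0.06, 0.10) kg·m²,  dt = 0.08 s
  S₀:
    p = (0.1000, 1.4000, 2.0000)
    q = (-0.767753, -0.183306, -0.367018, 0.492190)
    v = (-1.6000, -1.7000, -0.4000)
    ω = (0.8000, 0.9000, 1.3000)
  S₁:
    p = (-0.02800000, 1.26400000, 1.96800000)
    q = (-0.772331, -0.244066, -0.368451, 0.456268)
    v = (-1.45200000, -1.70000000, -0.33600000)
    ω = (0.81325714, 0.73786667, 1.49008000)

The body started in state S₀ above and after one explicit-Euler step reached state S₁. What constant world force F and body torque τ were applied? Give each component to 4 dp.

F = (3.7000, 0.0000, 1.6000)
τ = (0.0700, -0.0800, 0.1800)

Δv = v₁−v₀ = (0.14800000, 0.00000000, 0.06400000)
applied force F = (3.7000, 0.0000, 1.6000)
Δω = ω₁−ω₀ = (0.01325714, -0.16213333, 0.19008000)
precession coupling = (0.0468, 0.0416, -0.0576)
I·α + gyro = (0.0700, -0.0800, 0.1800)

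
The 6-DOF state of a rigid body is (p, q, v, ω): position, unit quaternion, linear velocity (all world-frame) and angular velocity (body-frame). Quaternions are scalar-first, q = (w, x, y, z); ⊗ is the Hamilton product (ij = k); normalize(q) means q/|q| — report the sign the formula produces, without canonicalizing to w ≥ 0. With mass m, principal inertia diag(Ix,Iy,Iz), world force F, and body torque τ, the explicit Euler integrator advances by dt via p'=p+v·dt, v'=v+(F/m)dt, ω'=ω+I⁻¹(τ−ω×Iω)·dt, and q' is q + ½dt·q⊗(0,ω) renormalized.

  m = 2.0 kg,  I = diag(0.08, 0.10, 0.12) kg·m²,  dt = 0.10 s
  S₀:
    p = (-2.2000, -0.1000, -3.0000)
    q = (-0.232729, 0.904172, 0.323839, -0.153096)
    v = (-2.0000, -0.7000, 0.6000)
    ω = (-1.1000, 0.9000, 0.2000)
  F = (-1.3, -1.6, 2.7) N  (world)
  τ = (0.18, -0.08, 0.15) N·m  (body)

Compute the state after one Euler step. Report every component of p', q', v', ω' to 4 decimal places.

precession coupling ω×(Iω) = (0.0036, 0.0088, -0.0198)
α = I⁻¹(τ − ω×Iω) = (2.2050, -0.8880, 1.4150)
ω + α·dt = (-0.8795, 0.8112, 0.3415)
2q̇ = q⊗(0,ω) = (0.7337533, 0.4585561, -0.2218849, 1.1234319)
q + ½dt·q⊗(0,ω), renormalized = (-0.1955, 0.9247, 0.3119, -0.0967)
a = F/m = (-0.6500, -0.8000, 1.3500)
new position p' = (-2.4000, -0.1700, -2.9400)
v' = v + a·dt = (-2.0650, -0.7800, 0.7350)

p' = (-2.4000, -0.1700, -2.9400)
q' = (-0.1955, 0.9247, 0.3119, -0.0967)
v' = (-2.0650, -0.7800, 0.7350)
ω' = (-0.8795, 0.8112, 0.3415)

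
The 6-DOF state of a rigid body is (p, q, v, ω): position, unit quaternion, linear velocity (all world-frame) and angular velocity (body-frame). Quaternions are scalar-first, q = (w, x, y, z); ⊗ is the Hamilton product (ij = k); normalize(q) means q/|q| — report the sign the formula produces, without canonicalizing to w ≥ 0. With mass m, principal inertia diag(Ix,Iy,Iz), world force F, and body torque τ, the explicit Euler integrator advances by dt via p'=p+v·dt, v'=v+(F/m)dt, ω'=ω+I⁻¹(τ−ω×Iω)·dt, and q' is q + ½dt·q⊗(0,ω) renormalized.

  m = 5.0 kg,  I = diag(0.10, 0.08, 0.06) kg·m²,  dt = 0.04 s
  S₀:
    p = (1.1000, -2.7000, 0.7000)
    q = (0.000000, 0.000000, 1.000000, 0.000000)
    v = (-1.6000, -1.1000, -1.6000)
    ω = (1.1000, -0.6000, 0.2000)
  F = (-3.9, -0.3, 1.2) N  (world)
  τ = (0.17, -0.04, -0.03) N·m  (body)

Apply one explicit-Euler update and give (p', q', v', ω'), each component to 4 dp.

p' = (1.0360, -2.7440, 0.6360)
q' = (0.0120, 0.0040, 0.9997, -0.0220)
v' = (-1.6312, -1.1024, -1.5904)
ω' = (1.1670, -0.6244, 0.1712)

new position p' = (1.0360, -2.7440, 0.6360)
v + (F/m)dt = (-1.6312, -1.1024, -1.5904)
angular accel α = (1.6760, -0.6100, -0.7200)
new body rate ω' = (1.1670, -0.6244, 0.1712)
q⊗(0,ω) = (0.6000000, 0.2000000, 0.0000000, -1.1000000)
updated quaternion q' = (0.0120, 0.0040, 0.9997, -0.0220)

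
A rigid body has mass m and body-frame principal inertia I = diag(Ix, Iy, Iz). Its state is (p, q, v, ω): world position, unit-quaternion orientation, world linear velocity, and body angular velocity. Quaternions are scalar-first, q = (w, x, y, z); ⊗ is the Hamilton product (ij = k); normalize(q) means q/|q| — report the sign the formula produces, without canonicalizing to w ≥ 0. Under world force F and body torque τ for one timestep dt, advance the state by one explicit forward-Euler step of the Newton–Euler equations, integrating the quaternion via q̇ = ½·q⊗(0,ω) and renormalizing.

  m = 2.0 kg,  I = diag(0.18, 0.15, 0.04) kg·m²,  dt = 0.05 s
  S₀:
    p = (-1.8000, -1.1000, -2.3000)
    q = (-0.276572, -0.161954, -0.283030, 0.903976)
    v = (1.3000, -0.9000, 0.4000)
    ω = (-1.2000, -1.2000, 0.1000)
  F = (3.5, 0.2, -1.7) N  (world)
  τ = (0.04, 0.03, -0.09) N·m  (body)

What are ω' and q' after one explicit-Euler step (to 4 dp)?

ω' = (-1.1926, -1.1844, 0.0415)
q' = (-0.2919, -0.1271, -0.3012, 0.8988)

ω×(Iω) gyroscopic = (0.0132, -0.0168, -0.0432)
angular accel α = (0.1489, 0.3120, -1.1700)
new body rate ω' = (-1.1926, -1.1844, 0.0415)
2q̇ = q⊗(0,ω) = (-0.6243784, 1.3883546, -0.7366894, -0.1729484)
updated quaternion q' = (-0.2919, -0.1271, -0.3012, 0.8988)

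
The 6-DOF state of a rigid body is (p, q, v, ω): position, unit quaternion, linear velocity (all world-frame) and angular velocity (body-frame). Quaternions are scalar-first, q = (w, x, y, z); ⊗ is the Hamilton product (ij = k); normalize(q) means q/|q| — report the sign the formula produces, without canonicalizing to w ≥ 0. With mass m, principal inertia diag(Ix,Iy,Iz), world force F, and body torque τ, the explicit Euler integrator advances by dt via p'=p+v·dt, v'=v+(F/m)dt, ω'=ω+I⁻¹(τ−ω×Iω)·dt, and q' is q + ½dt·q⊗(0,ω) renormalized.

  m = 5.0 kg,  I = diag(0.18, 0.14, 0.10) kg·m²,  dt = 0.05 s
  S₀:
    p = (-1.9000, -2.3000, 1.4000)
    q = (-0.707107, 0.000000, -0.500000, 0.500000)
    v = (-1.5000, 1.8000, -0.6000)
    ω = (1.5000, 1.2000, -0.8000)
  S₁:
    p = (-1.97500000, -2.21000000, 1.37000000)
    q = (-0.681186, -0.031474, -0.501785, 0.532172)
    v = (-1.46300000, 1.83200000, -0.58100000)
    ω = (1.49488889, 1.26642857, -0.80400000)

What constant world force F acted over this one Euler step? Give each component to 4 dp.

Δv = v₁−v₀ = (0.03700000, 0.03200000, 0.01900000)
F = m·Δv/dt = (3.7000, 3.2000, 1.9000)

F = (3.7000, 3.2000, 1.9000)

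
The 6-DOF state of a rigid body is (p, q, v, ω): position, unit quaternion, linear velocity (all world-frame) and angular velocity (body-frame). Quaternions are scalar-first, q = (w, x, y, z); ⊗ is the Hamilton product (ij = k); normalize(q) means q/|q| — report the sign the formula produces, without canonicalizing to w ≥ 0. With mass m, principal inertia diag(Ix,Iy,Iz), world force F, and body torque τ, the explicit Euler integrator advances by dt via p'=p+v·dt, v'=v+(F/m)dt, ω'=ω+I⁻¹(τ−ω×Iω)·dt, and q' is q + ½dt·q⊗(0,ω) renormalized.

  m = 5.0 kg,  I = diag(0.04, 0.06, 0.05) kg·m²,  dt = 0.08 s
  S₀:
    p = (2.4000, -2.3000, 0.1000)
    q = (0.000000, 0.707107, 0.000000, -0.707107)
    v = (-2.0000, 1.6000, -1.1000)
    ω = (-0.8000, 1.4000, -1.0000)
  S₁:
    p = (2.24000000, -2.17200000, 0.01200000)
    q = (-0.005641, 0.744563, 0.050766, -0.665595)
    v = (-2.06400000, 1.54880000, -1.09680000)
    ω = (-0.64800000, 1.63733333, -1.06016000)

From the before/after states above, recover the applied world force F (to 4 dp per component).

F = (-4.0000, -3.2000, 0.2000)

Δv = v₁−v₀ = (-0.06400000, -0.05120000, 0.00320000)
F = m·Δv/dt = (-4.0000, -3.2000, 0.2000)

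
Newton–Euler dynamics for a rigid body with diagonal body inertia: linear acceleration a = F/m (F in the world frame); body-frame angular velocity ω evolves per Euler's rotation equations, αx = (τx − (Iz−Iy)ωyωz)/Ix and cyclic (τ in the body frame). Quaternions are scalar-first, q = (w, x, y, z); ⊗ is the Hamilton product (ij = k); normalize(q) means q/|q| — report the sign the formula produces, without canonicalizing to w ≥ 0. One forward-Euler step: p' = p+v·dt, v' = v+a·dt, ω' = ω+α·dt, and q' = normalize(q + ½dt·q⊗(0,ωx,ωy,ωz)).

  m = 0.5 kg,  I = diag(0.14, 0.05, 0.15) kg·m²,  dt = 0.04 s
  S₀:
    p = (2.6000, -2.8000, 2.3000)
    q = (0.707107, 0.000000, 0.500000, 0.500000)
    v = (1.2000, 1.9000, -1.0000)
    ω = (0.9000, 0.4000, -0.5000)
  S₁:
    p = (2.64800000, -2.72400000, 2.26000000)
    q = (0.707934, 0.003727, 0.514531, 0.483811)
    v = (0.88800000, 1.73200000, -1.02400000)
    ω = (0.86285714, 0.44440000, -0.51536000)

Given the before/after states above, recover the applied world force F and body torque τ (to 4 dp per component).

Δv = v₁−v₀ = (-0.31200000, -0.16800000, -0.02400000)
m·(v₁−v₀)/dt = (-3.9000, -2.1000, -0.3000)
Δω = ω₁−ω₀ = (-0.03714286, 0.04440000, -0.01536000)
I·α + gyro = (-0.1500, 0.0600, -0.0900)

F = (-3.9000, -2.1000, -0.3000)
τ = (-0.1500, 0.0600, -0.0900)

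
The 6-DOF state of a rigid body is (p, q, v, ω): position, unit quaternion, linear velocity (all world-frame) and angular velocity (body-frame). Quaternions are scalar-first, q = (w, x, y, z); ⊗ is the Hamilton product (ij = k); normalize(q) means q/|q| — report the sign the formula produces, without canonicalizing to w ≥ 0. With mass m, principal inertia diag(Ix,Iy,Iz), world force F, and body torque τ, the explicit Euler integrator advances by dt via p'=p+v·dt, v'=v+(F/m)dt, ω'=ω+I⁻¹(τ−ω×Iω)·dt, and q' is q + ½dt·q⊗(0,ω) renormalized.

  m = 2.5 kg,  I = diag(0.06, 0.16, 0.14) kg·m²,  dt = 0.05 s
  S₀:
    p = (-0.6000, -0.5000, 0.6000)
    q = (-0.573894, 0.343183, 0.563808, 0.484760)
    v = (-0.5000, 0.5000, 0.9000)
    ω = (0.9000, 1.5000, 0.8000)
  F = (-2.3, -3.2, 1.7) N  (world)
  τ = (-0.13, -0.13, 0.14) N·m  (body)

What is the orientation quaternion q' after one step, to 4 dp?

q' = (-0.6117, 0.3230, 0.5457, 0.4729)

q⊗(0,ω) = (-1.5423847, -0.7925982, -0.6991034, -0.4517679)
updated quaternion q' = (-0.6117, 0.3230, 0.5457, 0.4729)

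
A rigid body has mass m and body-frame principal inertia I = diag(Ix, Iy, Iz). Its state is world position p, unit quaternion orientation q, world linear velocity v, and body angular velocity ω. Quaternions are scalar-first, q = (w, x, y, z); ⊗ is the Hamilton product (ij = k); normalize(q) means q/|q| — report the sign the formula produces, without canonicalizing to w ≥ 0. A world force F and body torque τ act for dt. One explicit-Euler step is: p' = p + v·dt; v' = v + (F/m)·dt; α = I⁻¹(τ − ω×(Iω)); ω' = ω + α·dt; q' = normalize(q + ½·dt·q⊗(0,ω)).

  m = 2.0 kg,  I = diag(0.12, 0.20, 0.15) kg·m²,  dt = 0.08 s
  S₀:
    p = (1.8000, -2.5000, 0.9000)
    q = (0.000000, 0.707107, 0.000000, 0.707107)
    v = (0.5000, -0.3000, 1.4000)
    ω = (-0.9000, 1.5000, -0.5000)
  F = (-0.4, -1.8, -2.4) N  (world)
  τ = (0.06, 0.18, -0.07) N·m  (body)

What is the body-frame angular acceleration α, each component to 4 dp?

α = (0.1875, 0.9675, 0.2533)

ω×(Iω) gyroscopic = (0.0375, -0.0135, -0.1080)
(τ − ω×Iω)/I = (0.1875, 0.9675, 0.2533)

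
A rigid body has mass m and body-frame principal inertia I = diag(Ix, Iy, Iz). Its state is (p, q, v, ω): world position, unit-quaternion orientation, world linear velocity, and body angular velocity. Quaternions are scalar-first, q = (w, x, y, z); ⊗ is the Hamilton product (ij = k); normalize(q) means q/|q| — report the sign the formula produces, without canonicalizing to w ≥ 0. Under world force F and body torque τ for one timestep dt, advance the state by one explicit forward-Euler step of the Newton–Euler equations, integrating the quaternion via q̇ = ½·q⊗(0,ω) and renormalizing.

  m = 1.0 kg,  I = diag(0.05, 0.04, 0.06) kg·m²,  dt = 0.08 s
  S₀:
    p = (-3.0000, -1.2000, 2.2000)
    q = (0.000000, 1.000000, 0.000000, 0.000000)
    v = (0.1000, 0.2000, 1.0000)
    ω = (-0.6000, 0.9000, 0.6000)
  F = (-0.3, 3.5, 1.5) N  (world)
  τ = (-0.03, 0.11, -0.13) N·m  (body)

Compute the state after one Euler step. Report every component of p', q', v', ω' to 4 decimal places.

a = F/m = (-0.3000, 3.5000, 1.5000)
new position p' = (-2.9920, -1.1840, 2.2800)
v + (F/m)dt = (0.0760, 0.4800, 1.1200)
angular accel α = (-0.8160, 2.6600, -2.2567)
ω' = ω + α·dt = (-0.6653, 1.1128, 0.4195)
q⊗(0,ω) = (0.6000000, 0.0000000, -0.6000000, 0.9000000)
q' = normalize(q + ½dt·q⊗(0,ω)) = (0.0240, 0.9988, -0.0240, 0.0360)

p' = (-2.9920, -1.1840, 2.2800)
q' = (0.0240, 0.9988, -0.0240, 0.0360)
v' = (0.0760, 0.4800, 1.1200)
ω' = (-0.6653, 1.1128, 0.4195)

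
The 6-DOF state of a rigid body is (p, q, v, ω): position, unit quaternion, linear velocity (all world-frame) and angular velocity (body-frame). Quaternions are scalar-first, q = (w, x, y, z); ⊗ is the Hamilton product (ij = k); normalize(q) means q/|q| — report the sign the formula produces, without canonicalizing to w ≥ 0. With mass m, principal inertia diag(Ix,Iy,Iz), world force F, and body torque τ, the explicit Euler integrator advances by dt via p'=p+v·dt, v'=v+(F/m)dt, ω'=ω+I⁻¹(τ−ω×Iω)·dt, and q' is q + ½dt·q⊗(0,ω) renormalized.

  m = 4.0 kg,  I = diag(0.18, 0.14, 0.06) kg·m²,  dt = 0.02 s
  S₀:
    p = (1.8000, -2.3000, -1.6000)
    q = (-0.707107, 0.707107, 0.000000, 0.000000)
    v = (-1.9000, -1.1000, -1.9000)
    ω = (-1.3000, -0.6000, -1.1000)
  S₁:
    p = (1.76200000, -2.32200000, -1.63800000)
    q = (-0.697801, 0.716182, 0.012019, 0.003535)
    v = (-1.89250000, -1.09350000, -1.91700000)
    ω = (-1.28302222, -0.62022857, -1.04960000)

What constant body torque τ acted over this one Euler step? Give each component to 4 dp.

Δω = ω₁−ω₀ = (0.01697778, -0.02022857, 0.05040000)
I·α + gyro = (0.1000, 0.0300, 0.1200)

τ = (0.1000, 0.0300, 0.1200)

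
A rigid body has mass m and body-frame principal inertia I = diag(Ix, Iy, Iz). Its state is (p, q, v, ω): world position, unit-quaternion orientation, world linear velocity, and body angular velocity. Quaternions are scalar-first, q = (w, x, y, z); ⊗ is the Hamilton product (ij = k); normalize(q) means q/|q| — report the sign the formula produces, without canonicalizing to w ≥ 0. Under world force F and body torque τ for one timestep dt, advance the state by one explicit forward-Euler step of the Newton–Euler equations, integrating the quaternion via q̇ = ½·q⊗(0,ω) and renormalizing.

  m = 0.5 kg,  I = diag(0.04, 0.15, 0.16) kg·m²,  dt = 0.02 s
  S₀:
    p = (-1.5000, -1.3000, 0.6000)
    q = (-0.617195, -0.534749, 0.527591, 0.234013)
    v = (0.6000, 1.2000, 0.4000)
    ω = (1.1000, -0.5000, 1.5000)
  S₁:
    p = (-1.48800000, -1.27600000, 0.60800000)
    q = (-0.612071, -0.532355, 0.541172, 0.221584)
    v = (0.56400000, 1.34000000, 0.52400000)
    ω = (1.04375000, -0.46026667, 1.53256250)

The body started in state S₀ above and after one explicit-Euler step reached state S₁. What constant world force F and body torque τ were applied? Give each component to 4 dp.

F = (-0.9000, 3.5000, 3.1000)
τ = (-0.1200, 0.1000, 0.2000)

v₁ − v₀ = (-0.03600000, 0.14000000, 0.12400000)
applied force F = (-0.9000, 3.5000, 3.1000)
Δω = ω₁−ω₀ = (-0.05625000, 0.03973333, 0.03256250)
precession coupling = (-0.0075, -0.1980, -0.0605)
applied torque τ = (-0.1200, 0.1000, 0.2000)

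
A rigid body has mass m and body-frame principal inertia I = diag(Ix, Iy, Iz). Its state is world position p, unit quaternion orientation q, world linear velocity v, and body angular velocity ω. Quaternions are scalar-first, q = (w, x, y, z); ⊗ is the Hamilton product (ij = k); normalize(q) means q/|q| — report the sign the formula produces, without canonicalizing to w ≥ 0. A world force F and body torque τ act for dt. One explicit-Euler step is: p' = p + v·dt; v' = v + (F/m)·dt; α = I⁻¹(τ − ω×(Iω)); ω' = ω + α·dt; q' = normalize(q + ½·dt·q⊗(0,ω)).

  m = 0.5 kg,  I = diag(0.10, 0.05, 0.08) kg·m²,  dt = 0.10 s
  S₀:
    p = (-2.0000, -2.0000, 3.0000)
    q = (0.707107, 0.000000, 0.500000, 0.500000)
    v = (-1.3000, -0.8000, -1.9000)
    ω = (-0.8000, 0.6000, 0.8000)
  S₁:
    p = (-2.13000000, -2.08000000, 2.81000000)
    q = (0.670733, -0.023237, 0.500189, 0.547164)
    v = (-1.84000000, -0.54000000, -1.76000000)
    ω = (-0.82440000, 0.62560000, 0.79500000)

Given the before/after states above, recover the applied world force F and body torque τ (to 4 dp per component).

v₁ − v₀ = (-0.54000000, 0.26000000, 0.14000000)
m·(v₁−v₀)/dt = (-2.7000, 1.3000, 0.7000)
Δω = ω₁−ω₀ = (-0.02440000, 0.02560000, -0.00500000)
ω₀×(Iω₀) = (0.0144, -0.0128, 0.0240)
τ = I·(Δω/dt) + ω₀×(Iω₀) = (-0.0100, 0.0000, 0.0200)

F = (-2.7000, 1.3000, 0.7000)
τ = (-0.0100, 0.0000, 0.0200)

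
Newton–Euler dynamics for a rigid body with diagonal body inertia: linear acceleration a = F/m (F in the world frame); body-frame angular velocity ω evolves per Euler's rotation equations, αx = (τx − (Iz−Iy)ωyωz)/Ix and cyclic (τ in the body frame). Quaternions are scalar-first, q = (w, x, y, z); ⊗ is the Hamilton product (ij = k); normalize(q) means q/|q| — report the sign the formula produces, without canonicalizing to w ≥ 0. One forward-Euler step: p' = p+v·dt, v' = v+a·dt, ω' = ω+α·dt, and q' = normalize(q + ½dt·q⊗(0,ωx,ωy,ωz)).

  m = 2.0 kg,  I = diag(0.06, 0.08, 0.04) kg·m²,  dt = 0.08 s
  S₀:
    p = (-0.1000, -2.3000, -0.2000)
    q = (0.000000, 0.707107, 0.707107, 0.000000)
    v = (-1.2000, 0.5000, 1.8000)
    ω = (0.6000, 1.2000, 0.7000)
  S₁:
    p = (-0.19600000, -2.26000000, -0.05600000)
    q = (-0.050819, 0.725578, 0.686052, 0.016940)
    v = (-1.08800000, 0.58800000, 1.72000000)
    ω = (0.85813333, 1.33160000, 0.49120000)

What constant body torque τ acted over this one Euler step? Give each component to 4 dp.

τ = (0.1600, 0.1400, -0.0900)

Δω = ω₁−ω₀ = (0.25813333, 0.13160000, -0.20880000)
applied torque τ = (0.1600, 0.1400, -0.0900)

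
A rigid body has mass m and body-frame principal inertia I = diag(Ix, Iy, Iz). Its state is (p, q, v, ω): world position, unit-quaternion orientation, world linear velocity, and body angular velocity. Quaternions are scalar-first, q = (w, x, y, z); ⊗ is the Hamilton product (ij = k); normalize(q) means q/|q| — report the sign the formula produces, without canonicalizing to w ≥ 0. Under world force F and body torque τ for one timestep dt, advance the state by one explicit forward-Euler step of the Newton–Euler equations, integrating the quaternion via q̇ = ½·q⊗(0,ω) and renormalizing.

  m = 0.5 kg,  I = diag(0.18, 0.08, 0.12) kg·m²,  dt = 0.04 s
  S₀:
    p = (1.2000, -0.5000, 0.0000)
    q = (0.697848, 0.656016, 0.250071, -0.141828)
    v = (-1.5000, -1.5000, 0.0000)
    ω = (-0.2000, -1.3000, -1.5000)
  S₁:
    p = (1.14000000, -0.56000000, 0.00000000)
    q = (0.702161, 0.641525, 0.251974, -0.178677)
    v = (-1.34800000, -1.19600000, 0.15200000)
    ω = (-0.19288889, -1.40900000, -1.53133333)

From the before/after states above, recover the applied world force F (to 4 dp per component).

velocity change Δv = (0.15200000, 0.30400000, 0.15200000)
F = m·Δv/dt = (1.9000, 3.8000, 1.9000)

F = (1.9000, 3.8000, 1.9000)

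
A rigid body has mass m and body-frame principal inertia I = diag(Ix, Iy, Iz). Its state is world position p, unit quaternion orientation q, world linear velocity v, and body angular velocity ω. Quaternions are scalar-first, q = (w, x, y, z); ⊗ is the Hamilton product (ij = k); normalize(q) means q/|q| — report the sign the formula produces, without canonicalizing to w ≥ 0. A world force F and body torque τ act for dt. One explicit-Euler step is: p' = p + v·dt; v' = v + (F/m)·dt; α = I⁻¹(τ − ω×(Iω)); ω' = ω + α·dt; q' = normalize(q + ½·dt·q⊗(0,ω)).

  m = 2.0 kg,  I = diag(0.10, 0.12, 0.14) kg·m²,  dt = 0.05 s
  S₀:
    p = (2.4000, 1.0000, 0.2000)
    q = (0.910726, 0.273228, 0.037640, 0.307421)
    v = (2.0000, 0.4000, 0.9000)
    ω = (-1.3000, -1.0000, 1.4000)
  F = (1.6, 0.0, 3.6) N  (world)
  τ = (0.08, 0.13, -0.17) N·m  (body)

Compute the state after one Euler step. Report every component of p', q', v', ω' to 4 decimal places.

p' = p + v·dt = (2.5000, 1.0200, 0.2450)
v' = v + a·dt = (2.0400, 0.4000, 0.9900)
α = I⁻¹(τ − ω×Iω) = (1.0800, 0.4767, -1.4000)
new body rate ω' = (-1.2460, -0.9762, 1.3300)
2q̇ = q⊗(0,ω) = (-0.0375530, -0.8238268, -1.6928925, 1.0507204)
updated quaternion q' = (0.9085, 0.2523, -0.0047, 0.3332)

p' = (2.5000, 1.0200, 0.2450)
q' = (0.9085, 0.2523, -0.0047, 0.3332)
v' = (2.0400, 0.4000, 0.9900)
ω' = (-1.2460, -0.9762, 1.3300)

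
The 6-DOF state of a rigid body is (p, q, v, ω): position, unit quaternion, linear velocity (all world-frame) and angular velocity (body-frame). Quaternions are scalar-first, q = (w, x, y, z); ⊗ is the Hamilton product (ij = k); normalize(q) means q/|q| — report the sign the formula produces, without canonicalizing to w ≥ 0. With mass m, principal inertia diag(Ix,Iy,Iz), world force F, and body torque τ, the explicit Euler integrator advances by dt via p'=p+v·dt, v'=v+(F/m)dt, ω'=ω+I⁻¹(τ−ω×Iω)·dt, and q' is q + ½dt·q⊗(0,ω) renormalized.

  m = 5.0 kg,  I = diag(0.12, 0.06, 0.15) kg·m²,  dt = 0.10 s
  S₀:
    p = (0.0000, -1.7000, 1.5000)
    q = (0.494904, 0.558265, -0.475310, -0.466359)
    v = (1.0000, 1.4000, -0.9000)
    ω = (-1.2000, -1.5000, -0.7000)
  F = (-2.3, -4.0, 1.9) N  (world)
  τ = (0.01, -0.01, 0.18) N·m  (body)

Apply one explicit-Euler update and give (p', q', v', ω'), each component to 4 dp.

new position p' = (0.1000, -1.5600, 1.4100)
new velocity v' = (0.9540, 1.3200, -0.8620)
gyro term ω×Iω = (0.0945, -0.0252, -0.1080)
angular accel α = (-0.7042, 0.2533, 1.9200)
new body rate ω' = (-1.2704, -1.4747, -0.5080)
2q̇ = q⊗(0,ω) = (-0.3694983, -0.9607063, 0.2080603, -1.7542023)
q + ½dt·q⊗(0,ω), renormalized = (0.4740, 0.5076, -0.4625, -0.5512)

p' = (0.1000, -1.5600, 1.4100)
q' = (0.4740, 0.5076, -0.4625, -0.5512)
v' = (0.9540, 1.3200, -0.8620)
ω' = (-1.2704, -1.4747, -0.5080)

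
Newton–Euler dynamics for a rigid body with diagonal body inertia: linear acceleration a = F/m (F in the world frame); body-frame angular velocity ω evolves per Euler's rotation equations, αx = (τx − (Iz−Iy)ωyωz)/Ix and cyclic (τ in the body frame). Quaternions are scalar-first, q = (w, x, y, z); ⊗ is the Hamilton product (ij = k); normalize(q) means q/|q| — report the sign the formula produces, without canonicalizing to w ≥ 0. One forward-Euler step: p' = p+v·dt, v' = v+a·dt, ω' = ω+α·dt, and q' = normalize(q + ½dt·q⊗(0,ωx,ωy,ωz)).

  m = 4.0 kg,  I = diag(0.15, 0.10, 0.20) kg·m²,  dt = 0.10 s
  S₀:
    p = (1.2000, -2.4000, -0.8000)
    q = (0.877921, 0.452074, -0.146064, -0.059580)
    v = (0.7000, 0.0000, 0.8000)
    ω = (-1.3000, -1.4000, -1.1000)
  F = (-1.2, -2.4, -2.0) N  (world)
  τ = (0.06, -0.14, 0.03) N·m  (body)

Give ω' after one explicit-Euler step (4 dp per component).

gyro term ω×Iω = (0.1540, -0.0715, -0.0910)
(τ − ω×Iω)/I = (-0.6267, -0.6850, 0.6050)
ω' = ω + α·dt = (-1.3627, -1.4685, -1.0395)

ω' = (-1.3627, -1.4685, -1.0395)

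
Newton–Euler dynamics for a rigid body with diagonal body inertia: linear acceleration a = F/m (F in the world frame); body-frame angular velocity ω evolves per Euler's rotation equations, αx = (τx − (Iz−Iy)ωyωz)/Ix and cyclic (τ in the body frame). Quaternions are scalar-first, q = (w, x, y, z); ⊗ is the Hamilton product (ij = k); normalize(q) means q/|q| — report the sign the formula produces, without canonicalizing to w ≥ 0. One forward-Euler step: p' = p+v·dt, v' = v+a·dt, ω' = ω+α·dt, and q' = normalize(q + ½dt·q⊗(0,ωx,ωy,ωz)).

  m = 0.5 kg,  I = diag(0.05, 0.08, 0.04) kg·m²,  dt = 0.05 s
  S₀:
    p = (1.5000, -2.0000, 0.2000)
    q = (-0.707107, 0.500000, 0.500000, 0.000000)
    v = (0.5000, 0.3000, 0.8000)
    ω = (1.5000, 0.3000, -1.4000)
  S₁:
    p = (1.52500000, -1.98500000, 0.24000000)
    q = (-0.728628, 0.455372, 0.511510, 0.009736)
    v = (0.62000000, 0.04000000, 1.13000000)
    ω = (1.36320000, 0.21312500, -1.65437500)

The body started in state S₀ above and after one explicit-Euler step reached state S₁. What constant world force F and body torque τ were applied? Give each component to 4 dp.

F = (1.2000, -2.6000, 3.3000)
τ = (-0.1200, -0.1600, -0.1900)

rate change Δω = (-0.13680000, -0.08687500, -0.25437500)
ω₀×(Iω₀) = (0.0168, -0.0210, 0.0135)
applied torque τ = (-0.1200, -0.1600, -0.1900)
v₁ − v₀ = (0.12000000, -0.26000000, 0.33000000)
m·(v₁−v₀)/dt = (1.2000, -2.6000, 3.3000)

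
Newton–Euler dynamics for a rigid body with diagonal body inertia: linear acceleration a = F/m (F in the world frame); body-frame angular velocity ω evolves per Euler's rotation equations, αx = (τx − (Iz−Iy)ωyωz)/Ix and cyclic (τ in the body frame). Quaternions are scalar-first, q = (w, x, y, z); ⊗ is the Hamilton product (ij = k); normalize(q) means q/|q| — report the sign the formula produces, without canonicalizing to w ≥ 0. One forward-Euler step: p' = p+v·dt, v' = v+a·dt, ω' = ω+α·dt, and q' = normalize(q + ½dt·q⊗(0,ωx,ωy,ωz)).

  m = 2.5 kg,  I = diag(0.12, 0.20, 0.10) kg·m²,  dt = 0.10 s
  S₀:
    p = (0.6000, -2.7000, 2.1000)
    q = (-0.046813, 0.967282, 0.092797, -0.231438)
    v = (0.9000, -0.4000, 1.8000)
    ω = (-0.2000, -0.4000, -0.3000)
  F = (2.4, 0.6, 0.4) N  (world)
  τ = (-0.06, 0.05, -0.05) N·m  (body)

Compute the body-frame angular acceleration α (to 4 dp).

α = (-0.4000, 0.2440, -0.5640)

precession coupling ω×(Iω) = (-0.0120, 0.0012, 0.0064)
(τ − ω×Iω)/I = (-0.4000, 0.2440, -0.5640)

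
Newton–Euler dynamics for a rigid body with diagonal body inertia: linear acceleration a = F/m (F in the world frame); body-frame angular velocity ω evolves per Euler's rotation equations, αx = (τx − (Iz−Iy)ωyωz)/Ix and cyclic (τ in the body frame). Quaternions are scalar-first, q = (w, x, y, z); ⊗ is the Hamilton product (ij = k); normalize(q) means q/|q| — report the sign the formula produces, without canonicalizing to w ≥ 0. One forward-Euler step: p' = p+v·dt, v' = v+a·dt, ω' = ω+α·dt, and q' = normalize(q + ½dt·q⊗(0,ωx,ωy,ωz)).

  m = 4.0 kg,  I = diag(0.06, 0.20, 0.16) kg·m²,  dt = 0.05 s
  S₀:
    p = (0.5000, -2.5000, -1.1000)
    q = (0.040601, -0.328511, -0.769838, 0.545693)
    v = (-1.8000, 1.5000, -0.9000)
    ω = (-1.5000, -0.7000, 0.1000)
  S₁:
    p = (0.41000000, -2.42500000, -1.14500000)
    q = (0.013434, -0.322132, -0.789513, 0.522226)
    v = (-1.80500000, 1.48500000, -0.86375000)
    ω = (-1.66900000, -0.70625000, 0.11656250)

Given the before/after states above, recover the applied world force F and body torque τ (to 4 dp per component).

F = (-0.4000, -1.2000, 2.9000)
τ = (-0.2000, -0.0100, 0.2000)

v₁ − v₀ = (-0.00500000, -0.01500000, 0.03625000)
applied force F = (-0.4000, -1.2000, 2.9000)
Δω = ω₁−ω₀ = (-0.16900000, -0.00625000, 0.01656250)
precession coupling = (0.0028, 0.0150, 0.1470)
τ = I·(Δω/dt) + ω₀×(Iω₀) = (-0.2000, -0.0100, 0.2000)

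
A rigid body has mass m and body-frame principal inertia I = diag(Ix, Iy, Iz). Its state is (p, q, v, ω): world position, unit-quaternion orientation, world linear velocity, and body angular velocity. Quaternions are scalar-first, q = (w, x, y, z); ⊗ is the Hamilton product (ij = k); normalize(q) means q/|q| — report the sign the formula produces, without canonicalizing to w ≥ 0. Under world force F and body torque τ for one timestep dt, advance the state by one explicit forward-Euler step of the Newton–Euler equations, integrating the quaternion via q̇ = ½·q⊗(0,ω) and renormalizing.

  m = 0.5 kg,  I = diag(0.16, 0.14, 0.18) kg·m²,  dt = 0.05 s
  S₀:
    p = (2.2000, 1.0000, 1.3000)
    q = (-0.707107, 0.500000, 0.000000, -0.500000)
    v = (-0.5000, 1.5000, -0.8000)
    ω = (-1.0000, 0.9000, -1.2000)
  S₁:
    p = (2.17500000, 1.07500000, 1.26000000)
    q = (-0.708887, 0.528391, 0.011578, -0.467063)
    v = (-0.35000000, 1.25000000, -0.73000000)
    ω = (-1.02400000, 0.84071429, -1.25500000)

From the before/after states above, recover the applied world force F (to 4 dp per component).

F = (1.5000, -2.5000, 0.7000)

v₁ − v₀ = (0.15000000, -0.25000000, 0.07000000)
applied force F = (1.5000, -2.5000, 0.7000)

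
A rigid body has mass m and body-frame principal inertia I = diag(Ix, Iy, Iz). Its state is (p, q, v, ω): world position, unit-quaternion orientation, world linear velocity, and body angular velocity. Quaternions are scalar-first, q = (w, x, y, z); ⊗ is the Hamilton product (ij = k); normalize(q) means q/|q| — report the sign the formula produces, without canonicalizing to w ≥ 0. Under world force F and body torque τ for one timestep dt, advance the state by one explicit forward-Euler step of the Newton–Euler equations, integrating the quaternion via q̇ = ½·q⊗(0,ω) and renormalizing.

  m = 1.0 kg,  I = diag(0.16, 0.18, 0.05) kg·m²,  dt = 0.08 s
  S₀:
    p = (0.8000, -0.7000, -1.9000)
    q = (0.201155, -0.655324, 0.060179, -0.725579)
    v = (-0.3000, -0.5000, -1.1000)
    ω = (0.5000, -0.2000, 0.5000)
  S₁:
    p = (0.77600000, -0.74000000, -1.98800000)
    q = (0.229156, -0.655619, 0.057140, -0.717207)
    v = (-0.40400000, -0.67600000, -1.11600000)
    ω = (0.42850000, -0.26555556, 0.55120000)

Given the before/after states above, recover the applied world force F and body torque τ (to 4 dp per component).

F = (-1.3000, -2.2000, -0.2000)
τ = (-0.1300, -0.1200, 0.0300)

velocity change Δv = (-0.10400000, -0.17600000, -0.01600000)
m·(v₁−v₀)/dt = (-1.3000, -2.2000, -0.2000)
rate change Δω = (-0.07150000, -0.06555556, 0.05120000)
ω₀×(Iω₀) = (0.0130, 0.0275, -0.0020)
I·α + gyro = (-0.1300, -0.1200, 0.0300)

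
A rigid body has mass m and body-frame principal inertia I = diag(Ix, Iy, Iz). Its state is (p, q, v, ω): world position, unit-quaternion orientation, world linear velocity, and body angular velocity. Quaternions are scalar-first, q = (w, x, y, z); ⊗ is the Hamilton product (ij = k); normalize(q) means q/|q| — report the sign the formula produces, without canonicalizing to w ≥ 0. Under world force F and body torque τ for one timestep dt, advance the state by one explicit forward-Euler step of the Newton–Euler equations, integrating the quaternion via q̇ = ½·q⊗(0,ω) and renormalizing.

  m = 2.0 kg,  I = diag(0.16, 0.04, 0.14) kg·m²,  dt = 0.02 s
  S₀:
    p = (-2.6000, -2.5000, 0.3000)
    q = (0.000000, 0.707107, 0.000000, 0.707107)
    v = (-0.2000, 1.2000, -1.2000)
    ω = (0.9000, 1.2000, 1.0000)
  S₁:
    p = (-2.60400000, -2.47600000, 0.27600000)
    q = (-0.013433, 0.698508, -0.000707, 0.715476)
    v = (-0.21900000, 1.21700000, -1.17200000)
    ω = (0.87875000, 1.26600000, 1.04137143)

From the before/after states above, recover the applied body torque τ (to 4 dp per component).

τ = (-0.0500, 0.1500, 0.1600)

ω₁ − ω₀ = (-0.02125000, 0.06600000, 0.04137143)
I·α + gyro = (-0.0500, 0.1500, 0.1600)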